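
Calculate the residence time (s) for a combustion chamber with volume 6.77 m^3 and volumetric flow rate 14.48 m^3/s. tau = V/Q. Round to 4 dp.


tau = V / Q_flow
tau = 6.77 / 14.48 = 0.4675 s


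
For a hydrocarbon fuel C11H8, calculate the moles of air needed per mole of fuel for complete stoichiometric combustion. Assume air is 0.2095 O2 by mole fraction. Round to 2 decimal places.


Balanced combustion: C11H8 + 13 O2 -> 11 CO2 + 4 H2O
O2 needed = C + H/4 = 11 + 8/4 = 13.00 moles
Air moles = O2 / 0.2095 = 13.00 / 0.2095 = 62.05 moles air


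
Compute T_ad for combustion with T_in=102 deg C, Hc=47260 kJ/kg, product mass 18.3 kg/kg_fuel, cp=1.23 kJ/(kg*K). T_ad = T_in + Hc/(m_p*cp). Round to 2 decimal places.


T_ad = T_in + Hc / (m_p * cp)
Denominator = 18.3 * 1.23 = 22.5090
Temperature rise = 47260 / 22.5090 = 2099.60 K
T_ad = 102 + 2099.60 = 2201.60 deg C


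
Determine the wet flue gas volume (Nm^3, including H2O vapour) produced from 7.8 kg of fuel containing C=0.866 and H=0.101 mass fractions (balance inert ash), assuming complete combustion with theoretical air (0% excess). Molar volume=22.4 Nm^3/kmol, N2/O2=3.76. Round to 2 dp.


Per kg fuel: CO2 = (C/12 kmol)*22.4 = (0.866/12)*22.4 = 1.61653 Nm^3
Per kg fuel: H2O = (H/2 kmol)*22.4 = (0.101/2)*22.4 = 1.13120 Nm^3
O2 needed per kg fuel = C/12 + H/4 = 0.866/12 + 0.101/4 = 0.09741667 kmol
Per kg fuel: N2 = O2*3.76*22.4 = 0.09741667*3.76*22.4 = 8.20482 Nm^3
Total per kg = 1.61653 + 1.13120 + 8.20482 = 10.95255 Nm^3
Total = 10.95255 * 7.8 = 85.43 Nm^3


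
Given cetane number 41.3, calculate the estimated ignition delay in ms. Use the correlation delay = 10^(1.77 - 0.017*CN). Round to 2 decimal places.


delay = 10^(1.77 - 0.017*CN)
Exponent = 1.77 - 0.017*41.3 = 1.0679
delay = 10^1.0679 = 11.69 ms


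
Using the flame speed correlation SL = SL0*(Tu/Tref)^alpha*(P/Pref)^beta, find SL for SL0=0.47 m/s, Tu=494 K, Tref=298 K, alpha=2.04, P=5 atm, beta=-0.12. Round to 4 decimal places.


SL = SL0 * (Tu/Tref)^alpha * (P/Pref)^beta
T ratio = 494/298 = 1.65771812
(T ratio)^alpha = 1.65771812^2.04 = 2.804154
(P/Pref)^beta = 5^(-0.12) = 0.824373
SL = 0.47 * 2.804154 * 0.824373 = 1.0865 m/s


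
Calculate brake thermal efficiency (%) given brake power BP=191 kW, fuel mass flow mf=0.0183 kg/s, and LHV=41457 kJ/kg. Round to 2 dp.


eta_BTE = (BP / (mf * LHV)) * 100
Denominator = 0.0183 * 41457 = 758.6631 kW
eta_BTE = (191 / 758.6631) * 100 = 25.18%


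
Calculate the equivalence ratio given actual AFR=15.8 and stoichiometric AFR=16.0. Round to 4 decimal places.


phi = AFR_stoich / AFR_actual
phi = 16.0 / 15.8 = 1.0127


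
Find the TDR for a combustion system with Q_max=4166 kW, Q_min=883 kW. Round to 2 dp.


TDR = Q_max / Q_min
TDR = 4166 / 883 = 4.72


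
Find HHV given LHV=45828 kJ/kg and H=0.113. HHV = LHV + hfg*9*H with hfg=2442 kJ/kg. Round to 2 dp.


HHV = LHV + hfg * 9 * H
Water addition = 2442 * 9 * 0.113 = 2483.514 kJ/kg
HHV = 45828 + 2483.514 = 48311.51 kJ/kg


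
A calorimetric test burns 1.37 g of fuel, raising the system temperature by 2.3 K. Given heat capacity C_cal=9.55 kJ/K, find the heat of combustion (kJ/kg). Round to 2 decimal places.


Hc = C_cal * delta_T / m_fuel
Q_released = 9.55 * 2.3 = 21.9650 kJ
m_fuel = 1.37 g = 1.37/1000 kg = 0.001370 kg
Hc = 21.9650 / 0.001370 = 16032.85 kJ/kg


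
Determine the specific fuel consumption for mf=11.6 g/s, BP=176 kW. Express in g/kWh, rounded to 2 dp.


SFC = (mf / BP) * 3600
Rate = 11.6 / 176 = 0.065909 g/(s*kW)
SFC = 0.065909 * 3600 = 237.27 g/kWh


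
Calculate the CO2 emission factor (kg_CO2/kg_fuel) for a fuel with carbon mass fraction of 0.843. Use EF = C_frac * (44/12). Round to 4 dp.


EF = C_frac * (M_CO2 / M_C)
EF = 0.843 * (44/12)
EF = 0.843 * 3.666667 = 3.0910 kg_CO2/kg_fuel


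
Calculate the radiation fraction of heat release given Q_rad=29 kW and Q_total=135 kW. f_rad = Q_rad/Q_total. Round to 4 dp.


f_rad = Q_rad / Q_total
f_rad = 29 / 135 = 0.2148


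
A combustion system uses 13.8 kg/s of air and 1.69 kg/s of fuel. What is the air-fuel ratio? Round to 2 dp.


AFR = m_air / m_fuel
AFR = 13.8 / 1.69 = 8.17


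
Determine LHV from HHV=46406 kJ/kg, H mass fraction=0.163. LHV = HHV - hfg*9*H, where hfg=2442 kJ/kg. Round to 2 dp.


LHV = HHV - hfg * 9 * H
Water correction = 2442 * 9 * 0.163 = 3582.414 kJ/kg
LHV = 46406 - 3582.414 = 42823.59 kJ/kg


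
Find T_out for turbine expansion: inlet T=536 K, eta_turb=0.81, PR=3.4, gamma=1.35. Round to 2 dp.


T_out = T_in * (1 - eta * (1 - PR^(-(gamma-1)/gamma)))
Exponent = -(1.35-1)/1.35 = -0.25925926
PR^exp = 3.4^(-0.25925926) = 0.72813041
Factor = 1 - 0.81*(1 - 0.72813041) = 0.77978563
T_out = 536 * 0.77978563 = 417.97 K


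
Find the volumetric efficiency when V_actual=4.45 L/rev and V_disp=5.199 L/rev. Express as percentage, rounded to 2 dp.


eta_v = (V_actual / V_disp) * 100
Ratio = 4.45 / 5.199 = 0.8559
eta_v = 0.8559 * 100 = 85.59%


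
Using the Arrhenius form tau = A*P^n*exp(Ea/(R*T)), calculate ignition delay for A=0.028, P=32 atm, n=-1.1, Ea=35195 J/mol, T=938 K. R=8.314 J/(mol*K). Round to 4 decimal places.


tau = A * P^n * exp(Ea/(R*T))
P^n = 32^(-1.1) = 0.02209709
Ea/(R*T) = 35195/(8.314*938) = 4.513029
exp(Ea/(R*T)) = 91.197626
tau = 0.028 * 0.02209709 * 91.197626 = 0.0564 ms


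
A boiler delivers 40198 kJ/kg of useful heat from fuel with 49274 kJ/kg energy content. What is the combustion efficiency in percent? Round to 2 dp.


Efficiency = (Q_useful / Q_fuel) * 100
Efficiency = (40198 / 49274) * 100
Efficiency = 0.8158 * 100 = 81.58%


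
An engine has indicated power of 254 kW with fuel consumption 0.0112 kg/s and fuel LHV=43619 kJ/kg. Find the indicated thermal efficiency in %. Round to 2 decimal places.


eta_ith = (IP / (mf * LHV)) * 100
Denominator = 0.0112 * 43619 = 488.5328 kW
eta_ith = (254 / 488.5328) * 100 = 51.99%


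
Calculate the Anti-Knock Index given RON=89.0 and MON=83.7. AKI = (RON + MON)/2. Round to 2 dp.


AKI = (RON + MON) / 2
AKI = (89.0 + 83.7) / 2
AKI = 172.7 / 2 = 86.35


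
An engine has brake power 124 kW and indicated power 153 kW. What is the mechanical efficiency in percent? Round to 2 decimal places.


eta_mech = (BP / IP) * 100
Ratio = 124 / 153 = 0.8105
eta_mech = 0.8105 * 100 = 81.05%


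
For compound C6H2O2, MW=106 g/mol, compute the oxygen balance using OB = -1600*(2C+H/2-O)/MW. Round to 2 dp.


OB = -1600 * (2C + H/2 - O) / MW
Inner = 2*6 + 2/2 - 2 = 11.00
OB = -1600 * 11.00 / 106 = -166.04%


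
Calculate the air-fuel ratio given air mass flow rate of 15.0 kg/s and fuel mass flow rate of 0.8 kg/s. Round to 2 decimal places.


AFR = m_air / m_fuel
AFR = 15.0 / 0.8 = 18.75


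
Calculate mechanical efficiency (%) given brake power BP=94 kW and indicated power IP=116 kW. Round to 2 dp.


eta_mech = (BP / IP) * 100
Ratio = 94 / 116 = 0.8103
eta_mech = 0.8103 * 100 = 81.03%


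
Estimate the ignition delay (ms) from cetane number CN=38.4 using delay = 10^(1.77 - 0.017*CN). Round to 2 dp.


delay = 10^(1.77 - 0.017*CN)
Exponent = 1.77 - 0.017*38.4 = 1.1172
delay = 10^1.1172 = 13.10 ms


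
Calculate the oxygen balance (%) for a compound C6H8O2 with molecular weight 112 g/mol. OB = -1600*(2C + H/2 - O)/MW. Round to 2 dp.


OB = -1600 * (2C + H/2 - O) / MW
Inner = 2*6 + 8/2 - 2 = 14.00
OB = -1600 * 14.00 / 112 = -200.00%


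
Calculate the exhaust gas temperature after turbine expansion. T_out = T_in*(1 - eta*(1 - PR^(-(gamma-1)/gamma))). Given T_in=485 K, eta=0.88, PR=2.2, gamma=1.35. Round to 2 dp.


T_out = T_in * (1 - eta * (1 - PR^(-(gamma-1)/gamma)))
Exponent = -(1.35-1)/1.35 = -0.25925926
PR^exp = 2.2^(-0.25925926) = 0.81512413
Factor = 1 - 0.88*(1 - 0.81512413) = 0.83730923
T_out = 485 * 0.83730923 = 406.09 K


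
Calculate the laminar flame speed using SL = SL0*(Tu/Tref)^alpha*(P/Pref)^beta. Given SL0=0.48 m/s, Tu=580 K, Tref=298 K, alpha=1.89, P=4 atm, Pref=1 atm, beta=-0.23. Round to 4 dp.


SL = SL0 * (Tu/Tref)^alpha * (P/Pref)^beta
T ratio = 580/298 = 1.94630872
(T ratio)^alpha = 1.94630872^1.89 = 3.520547
(P/Pref)^beta = 4^(-0.23) = 0.726986
SL = 0.48 * 3.520547 * 0.726986 = 1.2285 m/s


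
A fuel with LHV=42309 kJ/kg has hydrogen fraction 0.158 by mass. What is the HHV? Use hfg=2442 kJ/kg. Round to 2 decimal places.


HHV = LHV + hfg * 9 * H
Water addition = 2442 * 9 * 0.158 = 3472.524 kJ/kg
HHV = 42309 + 3472.524 = 45781.52 kJ/kg


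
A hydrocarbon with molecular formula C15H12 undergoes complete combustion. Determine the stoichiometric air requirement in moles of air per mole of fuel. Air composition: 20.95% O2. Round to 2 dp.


Balanced combustion: C15H12 + 18 O2 -> 15 CO2 + 6 H2O
O2 needed = C + H/4 = 15 + 12/4 = 18.00 moles
Air moles = O2 / 0.2095 = 18.00 / 0.2095 = 85.92 moles air


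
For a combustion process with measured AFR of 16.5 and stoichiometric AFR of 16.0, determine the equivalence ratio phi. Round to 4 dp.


phi = AFR_stoich / AFR_actual
phi = 16.0 / 16.5 = 0.9697


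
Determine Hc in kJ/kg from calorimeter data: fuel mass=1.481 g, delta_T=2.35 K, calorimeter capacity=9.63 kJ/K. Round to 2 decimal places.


Hc = C_cal * delta_T / m_fuel
Q_released = 9.63 * 2.35 = 22.6305 kJ
m_fuel = 1.481 g = 1.481/1000 kg = 0.001481 kg
Hc = 22.6305 / 0.001481 = 15280.55 kJ/kg


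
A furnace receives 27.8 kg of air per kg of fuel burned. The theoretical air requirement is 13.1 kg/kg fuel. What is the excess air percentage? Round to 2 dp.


Excess air = actual - stoichiometric = 27.8 - 13.1 = 14.70 kg/kg fuel
Excess air % = (excess / stoich) * 100 = (14.70 / 13.1) * 100 = 112.21%


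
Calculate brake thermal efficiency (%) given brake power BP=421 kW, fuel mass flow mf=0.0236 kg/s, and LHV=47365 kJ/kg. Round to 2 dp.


eta_BTE = (BP / (mf * LHV)) * 100
Denominator = 0.0236 * 47365 = 1117.8140 kW
eta_BTE = (421 / 1117.8140) * 100 = 37.66%


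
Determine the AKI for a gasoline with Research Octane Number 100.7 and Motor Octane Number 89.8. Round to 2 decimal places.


AKI = (RON + MON) / 2
AKI = (100.7 + 89.8) / 2
AKI = 190.5 / 2 = 95.25


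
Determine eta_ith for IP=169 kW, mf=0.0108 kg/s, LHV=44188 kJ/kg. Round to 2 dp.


eta_ith = (IP / (mf * LHV)) * 100
Denominator = 0.0108 * 44188 = 477.2304 kW
eta_ith = (169 / 477.2304) * 100 = 35.41%


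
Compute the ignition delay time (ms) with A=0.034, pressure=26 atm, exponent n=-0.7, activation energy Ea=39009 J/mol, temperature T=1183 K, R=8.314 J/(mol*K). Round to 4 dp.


tau = A * P^n * exp(Ea/(R*T))
P^n = 26^(-0.7) = 0.10221595
Ea/(R*T) = 39009/(8.314*1183) = 3.966158
exp(Ea/(R*T)) = 52.781375
tau = 0.034 * 0.10221595 * 52.781375 = 0.1834 ms


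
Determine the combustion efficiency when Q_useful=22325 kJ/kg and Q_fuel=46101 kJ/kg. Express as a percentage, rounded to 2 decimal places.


Efficiency = (Q_useful / Q_fuel) * 100
Efficiency = (22325 / 46101) * 100
Efficiency = 0.4843 * 100 = 48.43%


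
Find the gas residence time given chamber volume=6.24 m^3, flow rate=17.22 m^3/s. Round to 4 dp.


tau = V / Q_flow
tau = 6.24 / 17.22 = 0.3624 s


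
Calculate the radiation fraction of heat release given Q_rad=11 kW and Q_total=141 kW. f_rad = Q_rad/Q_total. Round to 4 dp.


f_rad = Q_rad / Q_total
f_rad = 11 / 141 = 0.0780


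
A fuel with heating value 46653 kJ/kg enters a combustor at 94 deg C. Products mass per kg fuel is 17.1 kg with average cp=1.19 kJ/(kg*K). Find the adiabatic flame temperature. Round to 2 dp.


T_ad = T_in + Hc / (m_p * cp)
Denominator = 17.1 * 1.19 = 20.3490
Temperature rise = 46653 / 20.3490 = 2292.64 K
T_ad = 94 + 2292.64 = 2386.64 deg C


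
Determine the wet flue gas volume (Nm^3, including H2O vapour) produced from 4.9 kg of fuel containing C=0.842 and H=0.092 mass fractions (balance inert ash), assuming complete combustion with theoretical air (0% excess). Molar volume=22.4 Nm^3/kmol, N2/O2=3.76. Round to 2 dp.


Per kg fuel: CO2 = (C/12 kmol)*22.4 = (0.842/12)*22.4 = 1.57173 Nm^3
Per kg fuel: H2O = (H/2 kmol)*22.4 = (0.092/2)*22.4 = 1.03040 Nm^3
O2 needed per kg fuel = C/12 + H/4 = 0.842/12 + 0.092/4 = 0.09316667 kmol
Per kg fuel: N2 = O2*3.76*22.4 = 0.09316667*3.76*22.4 = 7.84687 Nm^3
Total per kg = 1.57173 + 1.03040 + 7.84687 = 10.44900 Nm^3
Total = 10.44900 * 4.9 = 51.20 Nm^3


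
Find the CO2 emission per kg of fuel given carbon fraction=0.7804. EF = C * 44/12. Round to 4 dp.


EF = C_frac * (M_CO2 / M_C)
EF = 0.7804 * (44/12)
EF = 0.7804 * 3.666667 = 2.8615 kg_CO2/kg_fuel


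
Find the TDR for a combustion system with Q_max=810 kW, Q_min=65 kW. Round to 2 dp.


TDR = Q_max / Q_min
TDR = 810 / 65 = 12.46


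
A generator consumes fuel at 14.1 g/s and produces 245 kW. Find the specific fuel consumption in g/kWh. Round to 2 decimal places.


SFC = (mf / BP) * 3600
Rate = 14.1 / 245 = 0.057551 g/(s*kW)
SFC = 0.057551 * 3600 = 207.18 g/kWh


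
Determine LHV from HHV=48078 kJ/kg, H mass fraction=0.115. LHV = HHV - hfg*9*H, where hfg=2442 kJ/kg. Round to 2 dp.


LHV = HHV - hfg * 9 * H
Water correction = 2442 * 9 * 0.115 = 2527.470 kJ/kg
LHV = 48078 - 2527.470 = 45550.53 kJ/kg


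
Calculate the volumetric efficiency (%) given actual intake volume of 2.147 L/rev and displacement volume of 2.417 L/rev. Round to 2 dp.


eta_v = (V_actual / V_disp) * 100
Ratio = 2.147 / 2.417 = 0.8883
eta_v = 0.8883 * 100 = 88.83%


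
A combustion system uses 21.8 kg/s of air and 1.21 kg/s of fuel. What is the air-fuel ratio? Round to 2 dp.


AFR = m_air / m_fuel
AFR = 21.8 / 1.21 = 18.02


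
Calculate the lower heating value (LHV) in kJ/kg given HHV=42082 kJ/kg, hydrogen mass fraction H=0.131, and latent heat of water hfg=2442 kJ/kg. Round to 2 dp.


LHV = HHV - hfg * 9 * H
Water correction = 2442 * 9 * 0.131 = 2879.118 kJ/kg
LHV = 42082 - 2879.118 = 39202.88 kJ/kg


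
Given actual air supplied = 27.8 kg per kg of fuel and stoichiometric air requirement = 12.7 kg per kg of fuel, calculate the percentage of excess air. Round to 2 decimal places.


Excess air = actual - stoichiometric = 27.8 - 12.7 = 15.10 kg/kg fuel
Excess air % = (excess / stoich) * 100 = (15.10 / 12.7) * 100 = 118.90%


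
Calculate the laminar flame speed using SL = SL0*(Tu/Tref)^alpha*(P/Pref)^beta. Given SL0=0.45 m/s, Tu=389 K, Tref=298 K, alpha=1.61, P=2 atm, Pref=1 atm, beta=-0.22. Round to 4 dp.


SL = SL0 * (Tu/Tref)^alpha * (P/Pref)^beta
T ratio = 389/298 = 1.30536913
(T ratio)^alpha = 1.30536913^1.61 = 1.535786
(P/Pref)^beta = 2^(-0.22) = 0.858565
SL = 0.45 * 1.535786 * 0.858565 = 0.5934 m/s


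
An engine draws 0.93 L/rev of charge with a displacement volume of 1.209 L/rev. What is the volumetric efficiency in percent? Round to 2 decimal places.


eta_v = (V_actual / V_disp) * 100
Ratio = 0.93 / 1.209 = 0.7692
eta_v = 0.7692 * 100 = 76.92%


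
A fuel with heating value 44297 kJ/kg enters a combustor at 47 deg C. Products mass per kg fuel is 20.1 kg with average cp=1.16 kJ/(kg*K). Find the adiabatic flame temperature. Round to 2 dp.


T_ad = T_in + Hc / (m_p * cp)
Denominator = 20.1 * 1.16 = 23.3160
Temperature rise = 44297 / 23.3160 = 1899.85 K
T_ad = 47 + 1899.85 = 1946.85 deg C


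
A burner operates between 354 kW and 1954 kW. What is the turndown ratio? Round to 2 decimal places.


TDR = Q_max / Q_min
TDR = 1954 / 354 = 5.52


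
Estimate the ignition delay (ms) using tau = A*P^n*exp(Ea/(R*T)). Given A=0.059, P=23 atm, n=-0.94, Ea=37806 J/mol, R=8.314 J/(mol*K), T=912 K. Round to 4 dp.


tau = A * P^n * exp(Ea/(R*T))
P^n = 23^(-0.94) = 0.05247783
Ea/(R*T) = 37806/(8.314*912) = 4.986041
exp(Ea/(R*T)) = 146.355896
tau = 0.059 * 0.05247783 * 146.355896 = 0.4531 ms


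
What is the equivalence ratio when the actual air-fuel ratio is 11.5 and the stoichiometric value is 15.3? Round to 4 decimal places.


phi = AFR_stoich / AFR_actual
phi = 15.3 / 11.5 = 1.3304


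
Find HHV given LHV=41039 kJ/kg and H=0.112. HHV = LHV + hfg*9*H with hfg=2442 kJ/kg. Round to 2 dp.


HHV = LHV + hfg * 9 * H
Water addition = 2442 * 9 * 0.112 = 2461.536 kJ/kg
HHV = 41039 + 2461.536 = 43500.54 kJ/kg


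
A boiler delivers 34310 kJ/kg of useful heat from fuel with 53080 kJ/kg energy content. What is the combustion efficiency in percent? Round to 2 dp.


Efficiency = (Q_useful / Q_fuel) * 100
Efficiency = (34310 / 53080) * 100
Efficiency = 0.6464 * 100 = 64.64%


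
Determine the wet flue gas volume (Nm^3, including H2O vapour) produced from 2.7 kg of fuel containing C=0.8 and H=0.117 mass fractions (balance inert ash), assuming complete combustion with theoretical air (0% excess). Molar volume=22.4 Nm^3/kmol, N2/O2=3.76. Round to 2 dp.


Per kg fuel: CO2 = (C/12 kmol)*22.4 = (0.8/12)*22.4 = 1.49333 Nm^3
Per kg fuel: H2O = (H/2 kmol)*22.4 = (0.117/2)*22.4 = 1.31040 Nm^3
O2 needed per kg fuel = C/12 + H/4 = 0.8/12 + 0.117/4 = 0.09591667 kmol
Per kg fuel: N2 = O2*3.76*22.4 = 0.09591667*3.76*22.4 = 8.07849 Nm^3
Total per kg = 1.49333 + 1.31040 + 8.07849 = 10.88222 Nm^3
Total = 10.88222 * 2.7 = 29.38 Nm^3


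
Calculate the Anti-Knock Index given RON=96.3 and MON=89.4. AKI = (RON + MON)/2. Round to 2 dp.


AKI = (RON + MON) / 2
AKI = (96.3 + 89.4) / 2
AKI = 185.7 / 2 = 92.85


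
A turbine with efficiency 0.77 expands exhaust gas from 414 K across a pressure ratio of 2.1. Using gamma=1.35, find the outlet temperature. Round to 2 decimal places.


T_out = T_in * (1 - eta * (1 - PR^(-(gamma-1)/gamma)))
Exponent = -(1.35-1)/1.35 = -0.25925926
PR^exp = 2.1^(-0.25925926) = 0.82501466
Factor = 1 - 0.77*(1 - 0.82501466) = 0.86526129
T_out = 414 * 0.86526129 = 358.22 K


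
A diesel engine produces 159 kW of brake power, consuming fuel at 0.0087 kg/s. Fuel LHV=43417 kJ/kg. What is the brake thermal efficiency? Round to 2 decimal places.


eta_BTE = (BP / (mf * LHV)) * 100
Denominator = 0.0087 * 43417 = 377.7279 kW
eta_BTE = (159 / 377.7279) * 100 = 42.09%


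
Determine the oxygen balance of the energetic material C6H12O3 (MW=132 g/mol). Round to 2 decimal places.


OB = -1600 * (2C + H/2 - O) / MW
Inner = 2*6 + 12/2 - 3 = 15.00
OB = -1600 * 15.00 / 132 = -181.82%


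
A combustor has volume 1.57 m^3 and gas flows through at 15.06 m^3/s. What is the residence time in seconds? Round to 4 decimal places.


tau = V / Q_flow
tau = 1.57 / 15.06 = 0.1042 s


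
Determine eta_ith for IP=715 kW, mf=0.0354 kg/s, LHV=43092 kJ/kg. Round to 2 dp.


eta_ith = (IP / (mf * LHV)) * 100
Denominator = 0.0354 * 43092 = 1525.4568 kW
eta_ith = (715 / 1525.4568) * 100 = 46.87%


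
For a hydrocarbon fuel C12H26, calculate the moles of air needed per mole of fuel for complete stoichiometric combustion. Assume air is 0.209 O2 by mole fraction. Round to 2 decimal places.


Balanced combustion: C12H26 + 18.5 O2 -> 12 CO2 + 13 H2O
O2 needed = C + H/4 = 12 + 26/4 = 18.50 moles
Air moles = O2 / 0.209 = 18.50 / 0.209 = 88.52 moles air


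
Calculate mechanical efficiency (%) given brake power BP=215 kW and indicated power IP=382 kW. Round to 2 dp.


eta_mech = (BP / IP) * 100
Ratio = 215 / 382 = 0.5628
eta_mech = 0.5628 * 100 = 56.28%


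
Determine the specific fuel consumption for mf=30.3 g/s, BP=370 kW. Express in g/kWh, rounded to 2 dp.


SFC = (mf / BP) * 3600
Rate = 30.3 / 370 = 0.081892 g/(s*kW)
SFC = 0.081892 * 3600 = 294.81 g/kWh


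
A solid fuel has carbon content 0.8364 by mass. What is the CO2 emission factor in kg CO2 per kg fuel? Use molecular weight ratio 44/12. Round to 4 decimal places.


EF = C_frac * (M_CO2 / M_C)
EF = 0.8364 * (44/12)
EF = 0.8364 * 3.666667 = 3.0668 kg_CO2/kg_fuel


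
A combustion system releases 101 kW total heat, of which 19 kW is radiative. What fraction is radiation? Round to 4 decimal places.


f_rad = Q_rad / Q_total
f_rad = 19 / 101 = 0.1881


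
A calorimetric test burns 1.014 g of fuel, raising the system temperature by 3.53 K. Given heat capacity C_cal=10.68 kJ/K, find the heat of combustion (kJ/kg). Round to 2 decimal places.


Hc = C_cal * delta_T / m_fuel
Q_released = 10.68 * 3.53 = 37.7004 kJ
m_fuel = 1.014 g = 1.014/1000 kg = 0.001014 kg
Hc = 37.7004 / 0.001014 = 37179.88 kJ/kg


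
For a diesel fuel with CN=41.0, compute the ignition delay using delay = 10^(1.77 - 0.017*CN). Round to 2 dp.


delay = 10^(1.77 - 0.017*CN)
Exponent = 1.77 - 0.017*41.0 = 1.0730
delay = 10^1.0730 = 11.83 ms


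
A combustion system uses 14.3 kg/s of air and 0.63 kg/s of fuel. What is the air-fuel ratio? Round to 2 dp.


AFR = m_air / m_fuel
AFR = 14.3 / 0.63 = 22.70


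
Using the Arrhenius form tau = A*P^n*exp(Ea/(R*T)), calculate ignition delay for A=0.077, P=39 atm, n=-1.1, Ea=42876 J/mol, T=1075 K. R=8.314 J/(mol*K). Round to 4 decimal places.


tau = A * P^n * exp(Ea/(R*T))
P^n = 39^(-1.1) = 0.01777579
Ea/(R*T) = 42876/(8.314*1075) = 4.797288
exp(Ea/(R*T)) = 121.181309
tau = 0.077 * 0.01777579 * 121.181309 = 0.1659 ms


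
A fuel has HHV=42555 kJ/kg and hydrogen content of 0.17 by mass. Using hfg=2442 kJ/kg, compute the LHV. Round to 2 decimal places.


LHV = HHV - hfg * 9 * H
Water correction = 2442 * 9 * 0.17 = 3736.260 kJ/kg
LHV = 42555 - 3736.260 = 38818.74 kJ/kg


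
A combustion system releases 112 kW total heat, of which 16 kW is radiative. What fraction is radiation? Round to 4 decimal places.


f_rad = Q_rad / Q_total
f_rad = 16 / 112 = 0.1429


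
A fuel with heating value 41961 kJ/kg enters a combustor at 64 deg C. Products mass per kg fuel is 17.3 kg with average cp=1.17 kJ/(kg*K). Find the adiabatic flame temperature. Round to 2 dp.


T_ad = T_in + Hc / (m_p * cp)
Denominator = 17.3 * 1.17 = 20.2410
Temperature rise = 41961 / 20.2410 = 2073.07 K
T_ad = 64 + 2073.07 = 2137.07 deg C


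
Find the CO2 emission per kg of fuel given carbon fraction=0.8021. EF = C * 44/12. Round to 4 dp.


EF = C_frac * (M_CO2 / M_C)
EF = 0.8021 * (44/12)
EF = 0.8021 * 3.666667 = 2.9410 kg_CO2/kg_fuel


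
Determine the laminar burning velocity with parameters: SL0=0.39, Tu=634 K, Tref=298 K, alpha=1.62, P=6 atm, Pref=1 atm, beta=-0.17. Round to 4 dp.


SL = SL0 * (Tu/Tref)^alpha * (P/Pref)^beta
T ratio = 634/298 = 2.12751678
(T ratio)^alpha = 2.12751678^1.62 = 3.397459
(P/Pref)^beta = 6^(-0.17) = 0.737419
SL = 0.39 * 3.397459 * 0.737419 = 0.9771 m/s


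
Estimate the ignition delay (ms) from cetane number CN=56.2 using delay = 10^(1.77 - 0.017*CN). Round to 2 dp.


delay = 10^(1.77 - 0.017*CN)
Exponent = 1.77 - 0.017*56.2 = 0.8146
delay = 10^0.8146 = 6.53 ms


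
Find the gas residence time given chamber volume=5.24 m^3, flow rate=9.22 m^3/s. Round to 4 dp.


tau = V / Q_flow
tau = 5.24 / 9.22 = 0.5683 s


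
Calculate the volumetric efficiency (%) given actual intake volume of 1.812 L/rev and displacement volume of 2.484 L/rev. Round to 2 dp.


eta_v = (V_actual / V_disp) * 100
Ratio = 1.812 / 2.484 = 0.7295
eta_v = 0.7295 * 100 = 72.95%


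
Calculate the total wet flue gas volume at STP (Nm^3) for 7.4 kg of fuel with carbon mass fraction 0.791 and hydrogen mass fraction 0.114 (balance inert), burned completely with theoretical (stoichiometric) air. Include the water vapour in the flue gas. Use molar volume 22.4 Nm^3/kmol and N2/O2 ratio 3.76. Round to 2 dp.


Per kg fuel: CO2 = (C/12 kmol)*22.4 = (0.791/12)*22.4 = 1.47653 Nm^3
Per kg fuel: H2O = (H/2 kmol)*22.4 = (0.114/2)*22.4 = 1.27680 Nm^3
O2 needed per kg fuel = C/12 + H/4 = 0.791/12 + 0.114/4 = 0.09441667 kmol
Per kg fuel: N2 = O2*3.76*22.4 = 0.09441667*3.76*22.4 = 7.95215 Nm^3
Total per kg = 1.47653 + 1.27680 + 7.95215 = 10.70548 Nm^3
Total = 10.70548 * 7.4 = 79.22 Nm^3


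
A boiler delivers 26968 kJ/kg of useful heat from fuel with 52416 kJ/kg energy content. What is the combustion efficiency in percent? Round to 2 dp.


Efficiency = (Q_useful / Q_fuel) * 100
Efficiency = (26968 / 52416) * 100
Efficiency = 0.5145 * 100 = 51.45%


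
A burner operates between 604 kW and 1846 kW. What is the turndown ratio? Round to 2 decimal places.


TDR = Q_max / Q_min
TDR = 1846 / 604 = 3.06


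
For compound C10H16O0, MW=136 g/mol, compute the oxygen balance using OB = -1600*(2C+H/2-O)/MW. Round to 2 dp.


OB = -1600 * (2C + H/2 - O) / MW
Inner = 2*10 + 16/2 - 0 = 28.00
OB = -1600 * 28.00 / 136 = -329.41%


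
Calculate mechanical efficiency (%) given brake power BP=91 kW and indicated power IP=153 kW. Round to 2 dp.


eta_mech = (BP / IP) * 100
Ratio = 91 / 153 = 0.5948
eta_mech = 0.5948 * 100 = 59.48%


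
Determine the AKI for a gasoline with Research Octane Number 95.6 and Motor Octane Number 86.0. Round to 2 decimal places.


AKI = (RON + MON) / 2
AKI = (95.6 + 86.0) / 2
AKI = 181.6 / 2 = 90.80


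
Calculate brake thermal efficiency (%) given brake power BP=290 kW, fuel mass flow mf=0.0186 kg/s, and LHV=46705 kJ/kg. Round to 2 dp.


eta_BTE = (BP / (mf * LHV)) * 100
Denominator = 0.0186 * 46705 = 868.7130 kW
eta_BTE = (290 / 868.7130) * 100 = 33.38%


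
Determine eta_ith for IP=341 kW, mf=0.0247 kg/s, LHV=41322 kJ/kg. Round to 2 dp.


eta_ith = (IP / (mf * LHV)) * 100
Denominator = 0.0247 * 41322 = 1020.6534 kW
eta_ith = (341 / 1020.6534) * 100 = 33.41%


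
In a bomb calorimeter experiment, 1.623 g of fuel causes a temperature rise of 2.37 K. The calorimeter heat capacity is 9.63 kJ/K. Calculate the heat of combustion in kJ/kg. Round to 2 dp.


Hc = C_cal * delta_T / m_fuel
Q_released = 9.63 * 2.37 = 22.8231 kJ
m_fuel = 1.623 g = 1.623/1000 kg = 0.001623 kg
Hc = 22.8231 / 0.001623 = 14062.29 kJ/kg


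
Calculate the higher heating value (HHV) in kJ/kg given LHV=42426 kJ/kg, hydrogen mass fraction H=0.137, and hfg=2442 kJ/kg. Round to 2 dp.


HHV = LHV + hfg * 9 * H
Water addition = 2442 * 9 * 0.137 = 3010.986 kJ/kg
HHV = 42426 + 3010.986 = 45436.99 kJ/kg


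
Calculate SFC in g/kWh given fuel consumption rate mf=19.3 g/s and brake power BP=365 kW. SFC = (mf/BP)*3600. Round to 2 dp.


SFC = (mf / BP) * 3600
Rate = 19.3 / 365 = 0.052877 g/(s*kW)
SFC = 0.052877 * 3600 = 190.36 g/kWh


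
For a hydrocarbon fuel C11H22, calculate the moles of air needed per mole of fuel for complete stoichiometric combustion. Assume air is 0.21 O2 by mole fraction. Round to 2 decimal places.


Balanced combustion: C11H22 + 16.5 O2 -> 11 CO2 + 11 H2O
O2 needed = C + H/4 = 11 + 22/4 = 16.50 moles
Air moles = O2 / 0.21 = 16.50 / 0.21 = 78.57 moles air


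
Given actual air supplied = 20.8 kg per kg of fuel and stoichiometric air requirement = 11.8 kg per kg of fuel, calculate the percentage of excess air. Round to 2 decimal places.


Excess air = actual - stoichiometric = 20.8 - 11.8 = 9.00 kg/kg fuel
Excess air % = (excess / stoich) * 100 = (9.00 / 11.8) * 100 = 76.27%


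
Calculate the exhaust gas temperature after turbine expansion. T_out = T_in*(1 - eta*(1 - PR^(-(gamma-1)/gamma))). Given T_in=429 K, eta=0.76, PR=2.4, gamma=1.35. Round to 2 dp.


T_out = T_in * (1 - eta * (1 - PR^(-(gamma-1)/gamma)))
Exponent = -(1.35-1)/1.35 = -0.25925926
PR^exp = 2.4^(-0.25925926) = 0.79694200
Factor = 1 - 0.76*(1 - 0.79694200) = 0.84567592
T_out = 429 * 0.84567592 = 362.79 K


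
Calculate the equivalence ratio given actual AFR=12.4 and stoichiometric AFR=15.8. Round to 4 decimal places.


phi = AFR_stoich / AFR_actual
phi = 15.8 / 12.4 = 1.2742


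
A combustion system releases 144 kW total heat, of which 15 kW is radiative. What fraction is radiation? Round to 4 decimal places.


f_rad = Q_rad / Q_total
f_rad = 15 / 144 = 0.1042


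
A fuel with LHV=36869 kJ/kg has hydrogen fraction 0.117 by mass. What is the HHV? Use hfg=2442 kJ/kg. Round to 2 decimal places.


HHV = LHV + hfg * 9 * H
Water addition = 2442 * 9 * 0.117 = 2571.426 kJ/kg
HHV = 36869 + 2571.426 = 39440.43 kJ/kg


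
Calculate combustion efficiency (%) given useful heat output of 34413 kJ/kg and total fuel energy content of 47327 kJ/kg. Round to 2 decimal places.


Efficiency = (Q_useful / Q_fuel) * 100
Efficiency = (34413 / 47327) * 100
Efficiency = 0.7271 * 100 = 72.71%


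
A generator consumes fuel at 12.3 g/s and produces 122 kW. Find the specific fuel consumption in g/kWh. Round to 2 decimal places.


SFC = (mf / BP) * 3600
Rate = 12.3 / 122 = 0.100820 g/(s*kW)
SFC = 0.100820 * 3600 = 362.95 g/kWh


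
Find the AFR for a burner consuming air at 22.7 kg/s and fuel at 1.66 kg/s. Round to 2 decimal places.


AFR = m_air / m_fuel
AFR = 22.7 / 1.66 = 13.67


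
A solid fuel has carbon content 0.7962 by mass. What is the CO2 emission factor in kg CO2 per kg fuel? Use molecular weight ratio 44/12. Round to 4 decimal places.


EF = C_frac * (M_CO2 / M_C)
EF = 0.7962 * (44/12)
EF = 0.7962 * 3.666667 = 2.9194 kg_CO2/kg_fuel


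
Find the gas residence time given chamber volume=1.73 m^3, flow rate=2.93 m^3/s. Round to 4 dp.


tau = V / Q_flow
tau = 1.73 / 2.93 = 0.5904 s


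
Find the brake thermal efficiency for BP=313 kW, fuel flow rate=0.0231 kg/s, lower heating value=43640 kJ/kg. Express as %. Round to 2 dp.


eta_BTE = (BP / (mf * LHV)) * 100
Denominator = 0.0231 * 43640 = 1008.0840 kW
eta_BTE = (313 / 1008.0840) * 100 = 31.05%


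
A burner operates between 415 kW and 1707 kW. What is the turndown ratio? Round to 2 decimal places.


TDR = Q_max / Q_min
TDR = 1707 / 415 = 4.11


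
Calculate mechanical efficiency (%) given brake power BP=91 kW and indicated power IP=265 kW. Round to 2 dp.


eta_mech = (BP / IP) * 100
Ratio = 91 / 265 = 0.3434
eta_mech = 0.3434 * 100 = 34.34%


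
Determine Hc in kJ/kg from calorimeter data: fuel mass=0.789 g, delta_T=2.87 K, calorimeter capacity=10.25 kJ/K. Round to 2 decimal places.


Hc = C_cal * delta_T / m_fuel
Q_released = 10.25 * 2.87 = 29.4175 kJ
m_fuel = 0.789 g = 0.789/1000 kg = 0.000789 kg
Hc = 29.4175 / 0.000789 = 37284.54 kJ/kg


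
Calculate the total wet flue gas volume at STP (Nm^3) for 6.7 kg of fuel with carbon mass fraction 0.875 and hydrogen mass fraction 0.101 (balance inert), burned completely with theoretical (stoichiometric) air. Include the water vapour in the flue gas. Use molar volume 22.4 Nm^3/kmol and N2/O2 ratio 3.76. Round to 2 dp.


Per kg fuel: CO2 = (C/12 kmol)*22.4 = (0.875/12)*22.4 = 1.63333 Nm^3
Per kg fuel: H2O = (H/2 kmol)*22.4 = (0.101/2)*22.4 = 1.13120 Nm^3
O2 needed per kg fuel = C/12 + H/4 = 0.875/12 + 0.101/4 = 0.09816667 kmol
Per kg fuel: N2 = O2*3.76*22.4 = 0.09816667*3.76*22.4 = 8.26799 Nm^3
Total per kg = 1.63333 + 1.13120 + 8.26799 = 11.03252 Nm^3
Total = 11.03252 * 6.7 = 73.92 Nm^3


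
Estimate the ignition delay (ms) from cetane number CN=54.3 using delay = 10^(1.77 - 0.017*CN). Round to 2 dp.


delay = 10^(1.77 - 0.017*CN)
Exponent = 1.77 - 0.017*54.3 = 0.8469
delay = 10^0.8469 = 7.03 ms


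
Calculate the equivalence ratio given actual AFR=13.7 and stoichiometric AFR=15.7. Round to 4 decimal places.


phi = AFR_stoich / AFR_actual
phi = 15.7 / 13.7 = 1.1460


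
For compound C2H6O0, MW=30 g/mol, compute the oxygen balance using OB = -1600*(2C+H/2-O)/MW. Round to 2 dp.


OB = -1600 * (2C + H/2 - O) / MW
Inner = 2*2 + 6/2 - 0 = 7.00
OB = -1600 * 7.00 / 30 = -373.33%


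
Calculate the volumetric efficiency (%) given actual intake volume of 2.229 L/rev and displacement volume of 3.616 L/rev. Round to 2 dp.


eta_v = (V_actual / V_disp) * 100
Ratio = 2.229 / 3.616 = 0.6164
eta_v = 0.6164 * 100 = 61.64%


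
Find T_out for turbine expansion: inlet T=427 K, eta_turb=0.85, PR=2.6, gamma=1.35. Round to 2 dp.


T_out = T_in * (1 - eta * (1 - PR^(-(gamma-1)/gamma)))
Exponent = -(1.35-1)/1.35 = -0.25925926
PR^exp = 2.6^(-0.25925926) = 0.78057442
Factor = 1 - 0.85*(1 - 0.78057442) = 0.81348826
T_out = 427 * 0.81348826 = 347.36 K


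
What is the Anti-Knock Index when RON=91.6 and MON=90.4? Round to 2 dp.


AKI = (RON + MON) / 2
AKI = (91.6 + 90.4) / 2
AKI = 182.0 / 2 = 91.00


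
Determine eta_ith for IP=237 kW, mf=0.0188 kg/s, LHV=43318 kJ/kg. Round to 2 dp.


eta_ith = (IP / (mf * LHV)) * 100
Denominator = 0.0188 * 43318 = 814.3784 kW
eta_ith = (237 / 814.3784) * 100 = 29.10%


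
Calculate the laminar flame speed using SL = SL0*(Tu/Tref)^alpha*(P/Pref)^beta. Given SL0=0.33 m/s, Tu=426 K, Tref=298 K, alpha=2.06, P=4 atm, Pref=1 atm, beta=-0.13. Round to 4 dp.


SL = SL0 * (Tu/Tref)^alpha * (P/Pref)^beta
T ratio = 426/298 = 1.42953020
(T ratio)^alpha = 1.42953020^2.06 = 2.087845
(P/Pref)^beta = 4^(-0.13) = 0.835088
SL = 0.33 * 2.087845 * 0.835088 = 0.5754 m/s


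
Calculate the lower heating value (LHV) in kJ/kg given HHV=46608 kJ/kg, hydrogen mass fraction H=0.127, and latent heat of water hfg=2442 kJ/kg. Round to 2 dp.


LHV = HHV - hfg * 9 * H
Water correction = 2442 * 9 * 0.127 = 2791.206 kJ/kg
LHV = 46608 - 2791.206 = 43816.79 kJ/kg


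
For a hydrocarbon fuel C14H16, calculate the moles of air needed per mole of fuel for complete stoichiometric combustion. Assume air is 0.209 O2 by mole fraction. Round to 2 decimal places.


Balanced combustion: C14H16 + 18 O2 -> 14 CO2 + 8 H2O
O2 needed = C + H/4 = 14 + 16/4 = 18.00 moles
Air moles = O2 / 0.209 = 18.00 / 0.209 = 86.12 moles air


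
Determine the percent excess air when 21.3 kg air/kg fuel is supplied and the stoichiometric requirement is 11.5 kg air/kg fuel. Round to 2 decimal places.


Excess air = actual - stoichiometric = 21.3 - 11.5 = 9.80 kg/kg fuel
Excess air % = (excess / stoich) * 100 = (9.80 / 11.5) * 100 = 85.22%


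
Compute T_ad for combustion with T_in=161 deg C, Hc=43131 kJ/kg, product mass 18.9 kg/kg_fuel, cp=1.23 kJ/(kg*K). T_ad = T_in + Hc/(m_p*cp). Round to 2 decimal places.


T_ad = T_in + Hc / (m_p * cp)
Denominator = 18.9 * 1.23 = 23.2470
Temperature rise = 43131 / 23.2470 = 1855.34 K
T_ad = 161 + 1855.34 = 2016.34 deg C


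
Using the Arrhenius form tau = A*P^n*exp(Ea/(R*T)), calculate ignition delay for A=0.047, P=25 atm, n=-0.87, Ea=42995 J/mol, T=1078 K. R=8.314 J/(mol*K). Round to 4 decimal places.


tau = A * P^n * exp(Ea/(R*T))
P^n = 25^(-0.87) = 0.06078441
Ea/(R*T) = 42995/(8.314*1078) = 4.797215
exp(Ea/(R*T)) = 121.172467
tau = 0.047 * 0.06078441 * 121.172467 = 0.3462 ms


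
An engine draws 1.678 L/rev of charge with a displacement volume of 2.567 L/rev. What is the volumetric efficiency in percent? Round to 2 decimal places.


eta_v = (V_actual / V_disp) * 100
Ratio = 1.678 / 2.567 = 0.6537
eta_v = 0.6537 * 100 = 65.37%


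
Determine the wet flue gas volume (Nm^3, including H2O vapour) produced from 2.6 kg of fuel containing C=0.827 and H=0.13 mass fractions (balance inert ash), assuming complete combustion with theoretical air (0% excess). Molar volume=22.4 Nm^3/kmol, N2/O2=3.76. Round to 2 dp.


Per kg fuel: CO2 = (C/12 kmol)*22.4 = (0.827/12)*22.4 = 1.54373 Nm^3
Per kg fuel: H2O = (H/2 kmol)*22.4 = (0.13/2)*22.4 = 1.45600 Nm^3
O2 needed per kg fuel = C/12 + H/4 = 0.827/12 + 0.13/4 = 0.10141667 kmol
Per kg fuel: N2 = O2*3.76*22.4 = 0.10141667*3.76*22.4 = 8.54172 Nm^3
Total per kg = 1.54373 + 1.45600 + 8.54172 = 11.54145 Nm^3
Total = 11.54145 * 2.6 = 30.01 Nm^3


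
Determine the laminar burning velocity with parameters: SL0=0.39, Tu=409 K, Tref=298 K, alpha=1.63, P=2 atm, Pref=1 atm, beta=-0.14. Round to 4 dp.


SL = SL0 * (Tu/Tref)^alpha * (P/Pref)^beta
T ratio = 409/298 = 1.37248322
(T ratio)^alpha = 1.37248322^1.63 = 1.675469
(P/Pref)^beta = 2^(-0.14) = 0.907519
SL = 0.39 * 1.675469 * 0.907519 = 0.5930 m/s


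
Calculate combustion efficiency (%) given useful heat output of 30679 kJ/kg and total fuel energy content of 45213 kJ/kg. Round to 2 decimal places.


Efficiency = (Q_useful / Q_fuel) * 100
Efficiency = (30679 / 45213) * 100
Efficiency = 0.6785 * 100 = 67.85%


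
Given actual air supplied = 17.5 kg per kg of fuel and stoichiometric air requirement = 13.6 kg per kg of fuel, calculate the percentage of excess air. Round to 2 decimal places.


Excess air = actual - stoichiometric = 17.5 - 13.6 = 3.90 kg/kg fuel
Excess air % = (excess / stoich) * 100 = (3.90 / 13.6) * 100 = 28.68%


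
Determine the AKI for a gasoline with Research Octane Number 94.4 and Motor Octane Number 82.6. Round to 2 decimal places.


AKI = (RON + MON) / 2
AKI = (94.4 + 82.6) / 2
AKI = 177.0 / 2 = 88.50


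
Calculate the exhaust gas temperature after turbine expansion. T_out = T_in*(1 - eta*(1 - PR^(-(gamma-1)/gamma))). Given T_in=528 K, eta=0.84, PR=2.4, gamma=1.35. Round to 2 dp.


T_out = T_in * (1 - eta * (1 - PR^(-(gamma-1)/gamma)))
Exponent = -(1.35-1)/1.35 = -0.25925926
PR^exp = 2.4^(-0.25925926) = 0.79694200
Factor = 1 - 0.84*(1 - 0.79694200) = 0.82943128
T_out = 528 * 0.82943128 = 437.94 K


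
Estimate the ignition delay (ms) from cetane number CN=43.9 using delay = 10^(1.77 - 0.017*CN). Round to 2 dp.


delay = 10^(1.77 - 0.017*CN)
Exponent = 1.77 - 0.017*43.9 = 1.0237
delay = 10^1.0237 = 10.56 ms


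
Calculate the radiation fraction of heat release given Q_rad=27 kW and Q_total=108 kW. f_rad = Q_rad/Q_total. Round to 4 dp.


f_rad = Q_rad / Q_total
f_rad = 27 / 108 = 0.2500


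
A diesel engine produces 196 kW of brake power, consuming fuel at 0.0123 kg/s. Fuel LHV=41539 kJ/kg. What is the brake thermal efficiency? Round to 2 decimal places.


eta_BTE = (BP / (mf * LHV)) * 100
Denominator = 0.0123 * 41539 = 510.9297 kW
eta_BTE = (196 / 510.9297) * 100 = 38.36%


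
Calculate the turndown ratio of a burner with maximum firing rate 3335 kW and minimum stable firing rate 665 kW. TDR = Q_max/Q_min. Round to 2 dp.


TDR = Q_max / Q_min
TDR = 3335 / 665 = 5.02


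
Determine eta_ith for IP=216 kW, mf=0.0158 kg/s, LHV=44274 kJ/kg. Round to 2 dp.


eta_ith = (IP / (mf * LHV)) * 100
Denominator = 0.0158 * 44274 = 699.5292 kW
eta_ith = (216 / 699.5292) * 100 = 30.88%


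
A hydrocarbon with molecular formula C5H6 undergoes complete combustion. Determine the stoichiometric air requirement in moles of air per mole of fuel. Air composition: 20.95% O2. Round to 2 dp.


Balanced combustion: C5H6 + 6.5 O2 -> 5 CO2 + 3 H2O
O2 needed = C + H/4 = 5 + 6/4 = 6.50 moles
Air moles = O2 / 0.2095 = 6.50 / 0.2095 = 31.03 moles air


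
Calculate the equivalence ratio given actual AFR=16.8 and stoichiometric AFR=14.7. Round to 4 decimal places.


phi = AFR_stoich / AFR_actual
phi = 14.7 / 16.8 = 0.8750


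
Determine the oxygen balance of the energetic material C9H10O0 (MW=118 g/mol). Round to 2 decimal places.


OB = -1600 * (2C + H/2 - O) / MW
Inner = 2*9 + 10/2 - 0 = 23.00
OB = -1600 * 23.00 / 118 = -311.86%


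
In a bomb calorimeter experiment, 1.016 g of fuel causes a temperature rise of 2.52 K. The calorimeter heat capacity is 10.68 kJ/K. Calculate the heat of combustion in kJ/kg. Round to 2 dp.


Hc = C_cal * delta_T / m_fuel
Q_released = 10.68 * 2.52 = 26.9136 kJ
m_fuel = 1.016 g = 1.016/1000 kg = 0.001016 kg
Hc = 26.9136 / 0.001016 = 26489.76 kJ/kg


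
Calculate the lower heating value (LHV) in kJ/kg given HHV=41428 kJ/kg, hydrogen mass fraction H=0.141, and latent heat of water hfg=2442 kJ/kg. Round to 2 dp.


LHV = HHV - hfg * 9 * H
Water correction = 2442 * 9 * 0.141 = 3098.898 kJ/kg
LHV = 41428 - 3098.898 = 38329.10 kJ/kg


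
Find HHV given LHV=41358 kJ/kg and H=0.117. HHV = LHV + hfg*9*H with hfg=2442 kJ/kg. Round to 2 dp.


HHV = LHV + hfg * 9 * H
Water addition = 2442 * 9 * 0.117 = 2571.426 kJ/kg
HHV = 41358 + 2571.426 = 43929.43 kJ/kg


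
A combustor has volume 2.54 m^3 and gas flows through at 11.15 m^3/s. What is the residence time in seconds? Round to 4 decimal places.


tau = V / Q_flow
tau = 2.54 / 11.15 = 0.2278 s


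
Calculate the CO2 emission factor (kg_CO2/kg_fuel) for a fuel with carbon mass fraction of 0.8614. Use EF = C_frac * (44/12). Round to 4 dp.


EF = C_frac * (M_CO2 / M_C)
EF = 0.8614 * (44/12)
EF = 0.8614 * 3.666667 = 3.1585 kg_CO2/kg_fuel
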